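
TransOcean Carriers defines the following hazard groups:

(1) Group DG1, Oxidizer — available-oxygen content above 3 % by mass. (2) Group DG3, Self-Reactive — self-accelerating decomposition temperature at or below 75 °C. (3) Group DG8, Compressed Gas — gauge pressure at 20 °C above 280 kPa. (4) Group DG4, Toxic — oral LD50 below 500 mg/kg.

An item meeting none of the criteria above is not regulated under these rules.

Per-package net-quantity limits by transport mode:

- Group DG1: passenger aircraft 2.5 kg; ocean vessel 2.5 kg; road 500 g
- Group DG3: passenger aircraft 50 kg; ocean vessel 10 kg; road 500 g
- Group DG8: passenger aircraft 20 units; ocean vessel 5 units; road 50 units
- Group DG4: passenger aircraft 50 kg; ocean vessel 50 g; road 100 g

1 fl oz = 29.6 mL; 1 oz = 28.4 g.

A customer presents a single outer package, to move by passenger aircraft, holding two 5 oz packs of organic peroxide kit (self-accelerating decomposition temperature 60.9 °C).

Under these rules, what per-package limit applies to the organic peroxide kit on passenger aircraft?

50 kg

Self-accelerating decomposition temperature 60.9 °C meets the Group DG3 criterion (Self-Reactive), so the organic peroxide kit is Group DG3.
The passenger aircraft limit for Group DG3 is 50 kg.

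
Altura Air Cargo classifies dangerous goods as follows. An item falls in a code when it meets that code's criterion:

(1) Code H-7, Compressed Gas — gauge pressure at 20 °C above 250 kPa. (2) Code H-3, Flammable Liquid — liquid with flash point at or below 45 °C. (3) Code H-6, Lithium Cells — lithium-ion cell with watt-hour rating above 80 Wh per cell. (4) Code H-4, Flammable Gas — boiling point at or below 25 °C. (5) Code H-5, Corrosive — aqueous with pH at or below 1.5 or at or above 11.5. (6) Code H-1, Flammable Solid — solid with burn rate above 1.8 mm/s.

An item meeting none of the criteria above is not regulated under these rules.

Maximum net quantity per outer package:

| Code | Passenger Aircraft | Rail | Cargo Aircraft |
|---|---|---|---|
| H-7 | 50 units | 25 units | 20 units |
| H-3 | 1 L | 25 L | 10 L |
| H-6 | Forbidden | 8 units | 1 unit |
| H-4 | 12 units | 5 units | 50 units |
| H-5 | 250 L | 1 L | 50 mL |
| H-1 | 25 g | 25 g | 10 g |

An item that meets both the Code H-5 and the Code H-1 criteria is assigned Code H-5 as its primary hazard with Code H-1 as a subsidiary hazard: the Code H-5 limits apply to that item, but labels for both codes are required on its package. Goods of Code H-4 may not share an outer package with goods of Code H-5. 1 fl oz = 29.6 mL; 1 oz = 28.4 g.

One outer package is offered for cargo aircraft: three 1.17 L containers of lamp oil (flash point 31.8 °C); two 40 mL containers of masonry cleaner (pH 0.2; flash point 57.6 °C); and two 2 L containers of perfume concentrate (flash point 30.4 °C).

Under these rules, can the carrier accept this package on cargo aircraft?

Flash point 31.8 °C meets the Code H-3 criterion (Flammable Liquid), so the lamp oil is Code H-3.
The masonry cleaner has pH 0.2, which is ≤ 1.5, so it is Code H-5 (Corrosive).
The perfume concentrate has flash point 30.4 °C, which is ≤ 45 °C, so it is Code H-3 (Flammable Liquid).
Code H-3 net quantity: (three 1.17 L containers = 3.51 L) + (two 2 L containers = 4 L) = 7.51 L.
That is within the Code H-3 cargo aircraft limit of 10 L.
Code H-5 quantity: two 40 mL containers = 80 mL.
That exceeds the Code H-5 cargo aircraft limit of 50 mL.
The segregation rule (Code H-4 with Code H-5) does not apply to Code H-3 with Code H-5.

No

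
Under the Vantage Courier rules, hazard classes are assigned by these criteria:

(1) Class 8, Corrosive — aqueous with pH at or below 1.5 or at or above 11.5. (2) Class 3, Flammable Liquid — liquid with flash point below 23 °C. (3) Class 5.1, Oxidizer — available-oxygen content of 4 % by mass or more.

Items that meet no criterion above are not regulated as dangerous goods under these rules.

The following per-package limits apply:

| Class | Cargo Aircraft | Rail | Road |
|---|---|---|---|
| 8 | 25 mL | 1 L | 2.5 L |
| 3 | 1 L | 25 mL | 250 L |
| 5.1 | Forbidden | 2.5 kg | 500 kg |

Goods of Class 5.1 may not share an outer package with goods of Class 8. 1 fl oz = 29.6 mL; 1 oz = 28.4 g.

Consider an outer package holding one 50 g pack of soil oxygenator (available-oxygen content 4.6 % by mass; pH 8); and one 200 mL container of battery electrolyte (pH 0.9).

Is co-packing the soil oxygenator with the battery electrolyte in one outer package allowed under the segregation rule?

No

Available-oxygen content 4.6 % by mass meets the Class 5.1 criterion (Oxidizer), so the soil oxygenator is Class 5.1.
The battery electrolyte has pH 0.9, which is ≤ 1.5, so it is Class 8 (Corrosive).
Class 5.1 and Class 8 may not share an outer package.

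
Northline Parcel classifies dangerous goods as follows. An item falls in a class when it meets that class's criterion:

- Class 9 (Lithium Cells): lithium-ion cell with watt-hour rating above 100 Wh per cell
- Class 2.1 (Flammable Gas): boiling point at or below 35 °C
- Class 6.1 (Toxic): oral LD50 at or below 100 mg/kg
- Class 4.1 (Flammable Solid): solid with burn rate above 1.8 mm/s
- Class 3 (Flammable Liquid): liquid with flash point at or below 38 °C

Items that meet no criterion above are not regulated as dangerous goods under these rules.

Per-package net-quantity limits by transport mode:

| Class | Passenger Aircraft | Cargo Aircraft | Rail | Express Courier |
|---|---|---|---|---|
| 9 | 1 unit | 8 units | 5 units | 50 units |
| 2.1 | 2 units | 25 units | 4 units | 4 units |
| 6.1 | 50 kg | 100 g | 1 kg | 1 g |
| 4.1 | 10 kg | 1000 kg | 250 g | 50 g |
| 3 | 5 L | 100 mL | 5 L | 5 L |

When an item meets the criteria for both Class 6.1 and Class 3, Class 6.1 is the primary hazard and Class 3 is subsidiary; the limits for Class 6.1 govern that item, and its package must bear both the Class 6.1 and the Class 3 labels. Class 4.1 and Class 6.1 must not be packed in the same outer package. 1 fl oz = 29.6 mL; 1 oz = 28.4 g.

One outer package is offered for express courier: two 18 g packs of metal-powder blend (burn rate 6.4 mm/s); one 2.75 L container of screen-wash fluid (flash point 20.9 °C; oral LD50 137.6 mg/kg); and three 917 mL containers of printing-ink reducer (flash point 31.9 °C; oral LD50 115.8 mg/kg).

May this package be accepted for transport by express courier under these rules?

No

The metal-powder blend has burn rate 6.4 mm/s, which is > 1.8 mm/s, so it is Class 4.1 (Flammable Solid).
Flash point 20.9 °C meets the Class 3 criterion (Flammable Liquid), so the screen-wash fluid is Class 3.
Printing-ink reducer: flash point 31.9 °C ≤ 38 °C → Class 3 (Flammable Liquid).
Class 3 net quantity: 2.75 L + (three 917 mL containers = 2.751 L) = 5.501 L.
5.501 L > 5 L (express courier limit, Class 3) — over the limit.
Class 4.1 quantity: two 18 g packs = 36 g.
36 g ≤ 50 g (express courier limit, Class 4.1) — within limit.
The segregation rule (Class 4.1 with Class 6.1) does not apply to Class 3 with Class 4.1.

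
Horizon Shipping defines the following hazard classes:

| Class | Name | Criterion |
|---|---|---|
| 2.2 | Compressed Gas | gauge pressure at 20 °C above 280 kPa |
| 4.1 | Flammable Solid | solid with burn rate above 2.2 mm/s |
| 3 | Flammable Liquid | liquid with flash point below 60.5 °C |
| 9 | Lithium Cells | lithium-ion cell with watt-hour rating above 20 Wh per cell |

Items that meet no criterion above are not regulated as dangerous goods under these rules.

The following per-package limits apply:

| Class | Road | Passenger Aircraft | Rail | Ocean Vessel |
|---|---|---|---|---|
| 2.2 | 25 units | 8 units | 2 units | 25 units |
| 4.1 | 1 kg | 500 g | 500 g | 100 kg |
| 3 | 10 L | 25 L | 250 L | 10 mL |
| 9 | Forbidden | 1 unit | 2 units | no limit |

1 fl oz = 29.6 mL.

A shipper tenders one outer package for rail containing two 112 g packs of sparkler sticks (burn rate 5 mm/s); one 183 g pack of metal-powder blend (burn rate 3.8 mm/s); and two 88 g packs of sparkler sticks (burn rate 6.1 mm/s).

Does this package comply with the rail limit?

The sparkler sticks have burn rate 5 mm/s, which is > 2.2 mm/s, so they are Class 4.1 (Flammable Solid).
With burn rate 3.8 mm/s (> 2.2 mm/s), the metal-powder blend falls in Class 4.1.
With burn rate 6.1 mm/s (> 2.2 mm/s), the sparkler sticks fall in Class 4.1.
Total Class 4.1: (two 112 g packs = 224 g) + 183 g + (two 88 g packs = 176 g) = 583 g.
That exceeds the Class 4.1 rail limit of 500 g.

No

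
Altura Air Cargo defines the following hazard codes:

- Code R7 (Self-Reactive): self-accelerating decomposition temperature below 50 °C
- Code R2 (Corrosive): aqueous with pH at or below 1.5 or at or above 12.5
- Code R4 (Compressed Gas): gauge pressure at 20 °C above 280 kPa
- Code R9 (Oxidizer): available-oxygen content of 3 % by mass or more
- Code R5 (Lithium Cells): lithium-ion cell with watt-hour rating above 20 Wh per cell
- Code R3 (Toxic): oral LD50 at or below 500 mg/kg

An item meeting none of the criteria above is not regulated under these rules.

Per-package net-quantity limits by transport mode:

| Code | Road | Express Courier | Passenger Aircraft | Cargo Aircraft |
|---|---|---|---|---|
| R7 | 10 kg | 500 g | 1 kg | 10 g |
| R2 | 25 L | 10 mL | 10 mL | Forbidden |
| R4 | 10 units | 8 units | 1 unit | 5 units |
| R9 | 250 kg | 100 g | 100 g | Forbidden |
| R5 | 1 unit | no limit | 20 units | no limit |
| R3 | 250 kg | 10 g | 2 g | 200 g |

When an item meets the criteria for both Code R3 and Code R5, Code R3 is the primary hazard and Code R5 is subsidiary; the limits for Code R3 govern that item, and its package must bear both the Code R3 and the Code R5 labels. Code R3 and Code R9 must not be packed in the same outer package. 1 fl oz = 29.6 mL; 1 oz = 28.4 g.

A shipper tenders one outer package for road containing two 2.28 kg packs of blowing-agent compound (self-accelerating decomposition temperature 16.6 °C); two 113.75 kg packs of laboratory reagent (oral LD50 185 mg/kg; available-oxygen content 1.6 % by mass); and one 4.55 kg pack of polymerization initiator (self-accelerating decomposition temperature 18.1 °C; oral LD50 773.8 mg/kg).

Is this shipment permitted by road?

The blowing-agent compound has self-accelerating decomposition temperature 16.6 °C, which is < 50 °C, so it is Code R7 (Self-Reactive).
With oral LD50 185 mg/kg (≤ 500 mg/kg), the laboratory reagent falls in Code R3.
The polymerization initiator has self-accelerating decomposition temperature 18.1 °C, which is < 50 °C, so it is Code R7 (Self-Reactive).
Code R3 quantity: two 113.75 kg packs = 227.5 kg.
227.5 kg ≤ 250 kg (road limit, Code R3) — within limit.
Code R7 net quantity: (two 2.28 kg packs = 4.56 kg) + 4.55 kg = 9.11 kg.
That is within the Code R7 road limit of 10 kg.
The segregation rule (Code R3 with Code R9) does not apply to Code R3 with Code R7.
Every hazard code is within its road limit and no segregation rule is violated.

Yes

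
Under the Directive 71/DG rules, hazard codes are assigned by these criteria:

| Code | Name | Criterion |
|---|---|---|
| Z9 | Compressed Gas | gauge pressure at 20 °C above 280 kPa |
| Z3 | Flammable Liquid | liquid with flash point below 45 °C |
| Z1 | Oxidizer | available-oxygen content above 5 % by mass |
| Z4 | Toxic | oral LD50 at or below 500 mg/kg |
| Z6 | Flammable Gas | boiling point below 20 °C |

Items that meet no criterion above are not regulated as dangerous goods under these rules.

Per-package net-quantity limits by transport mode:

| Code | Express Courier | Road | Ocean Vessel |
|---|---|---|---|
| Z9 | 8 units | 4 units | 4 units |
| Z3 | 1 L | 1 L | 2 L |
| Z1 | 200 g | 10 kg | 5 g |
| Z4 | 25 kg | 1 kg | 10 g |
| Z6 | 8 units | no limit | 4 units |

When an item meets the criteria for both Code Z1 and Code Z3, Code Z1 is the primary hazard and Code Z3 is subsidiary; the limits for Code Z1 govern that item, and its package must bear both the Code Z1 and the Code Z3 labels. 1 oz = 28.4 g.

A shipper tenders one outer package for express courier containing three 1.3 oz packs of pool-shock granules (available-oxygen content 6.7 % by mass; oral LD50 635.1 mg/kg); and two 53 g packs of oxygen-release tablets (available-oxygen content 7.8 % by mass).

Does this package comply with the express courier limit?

No

With available-oxygen content 6.7 % by mass (> 5 % by mass), the pool-shock granules fall in Code Z1.
With available-oxygen content 7.8 % by mass (> 5 % by mass), the oxygen-release tablets fall in Code Z1.
Total Code Z1: (three 1.3 oz packs = 110.76 g) + (two 53 g packs = 106 g) = 216.76 g.
216.76 g > 200 g (express courier limit, Code Z1) — over the limit.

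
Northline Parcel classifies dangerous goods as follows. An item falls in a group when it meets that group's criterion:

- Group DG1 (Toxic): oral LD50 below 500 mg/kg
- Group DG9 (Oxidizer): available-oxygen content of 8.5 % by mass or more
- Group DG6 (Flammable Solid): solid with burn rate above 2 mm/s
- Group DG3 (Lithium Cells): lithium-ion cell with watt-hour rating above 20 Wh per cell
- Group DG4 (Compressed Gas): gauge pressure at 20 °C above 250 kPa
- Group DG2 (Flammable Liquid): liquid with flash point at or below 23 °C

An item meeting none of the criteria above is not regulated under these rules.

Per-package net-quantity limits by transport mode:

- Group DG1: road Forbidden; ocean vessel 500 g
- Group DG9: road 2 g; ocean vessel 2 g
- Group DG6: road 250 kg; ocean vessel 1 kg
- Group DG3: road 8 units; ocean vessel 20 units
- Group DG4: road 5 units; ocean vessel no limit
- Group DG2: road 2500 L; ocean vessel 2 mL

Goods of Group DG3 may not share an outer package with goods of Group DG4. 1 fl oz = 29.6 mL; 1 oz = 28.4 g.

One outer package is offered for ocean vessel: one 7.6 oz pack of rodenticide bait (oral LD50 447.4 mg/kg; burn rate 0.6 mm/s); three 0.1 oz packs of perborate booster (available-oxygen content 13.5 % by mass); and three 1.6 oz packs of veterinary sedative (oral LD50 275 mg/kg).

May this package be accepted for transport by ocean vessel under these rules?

Rodenticide bait: oral LD50 447.4 mg/kg < 500 mg/kg → Group DG1 (Toxic).
The perborate booster has available-oxygen content 13.5 % by mass, which is ≥ 8.5 % by mass, so it is Group DG9 (Oxidizer).
The veterinary sedative has oral LD50 275 mg/kg, which is < 500 mg/kg, so it is Group DG1 (Toxic).
Group DG1 net quantity: (one 7.6 oz pack = 215.84 g) + (three 1.6 oz packs = 136.32 g) = 352.16 g.
352.16 g is within the ocean vessel limit of 500 g for Group DG1.
Group DG9 quantity: three 0.1 oz packs = 8.52 g.
That exceeds the Group DG9 ocean vessel limit of 2 g.
The segregation rule (Group DG3 with Group DG4) does not apply to Group DG1 with Group DG9.

No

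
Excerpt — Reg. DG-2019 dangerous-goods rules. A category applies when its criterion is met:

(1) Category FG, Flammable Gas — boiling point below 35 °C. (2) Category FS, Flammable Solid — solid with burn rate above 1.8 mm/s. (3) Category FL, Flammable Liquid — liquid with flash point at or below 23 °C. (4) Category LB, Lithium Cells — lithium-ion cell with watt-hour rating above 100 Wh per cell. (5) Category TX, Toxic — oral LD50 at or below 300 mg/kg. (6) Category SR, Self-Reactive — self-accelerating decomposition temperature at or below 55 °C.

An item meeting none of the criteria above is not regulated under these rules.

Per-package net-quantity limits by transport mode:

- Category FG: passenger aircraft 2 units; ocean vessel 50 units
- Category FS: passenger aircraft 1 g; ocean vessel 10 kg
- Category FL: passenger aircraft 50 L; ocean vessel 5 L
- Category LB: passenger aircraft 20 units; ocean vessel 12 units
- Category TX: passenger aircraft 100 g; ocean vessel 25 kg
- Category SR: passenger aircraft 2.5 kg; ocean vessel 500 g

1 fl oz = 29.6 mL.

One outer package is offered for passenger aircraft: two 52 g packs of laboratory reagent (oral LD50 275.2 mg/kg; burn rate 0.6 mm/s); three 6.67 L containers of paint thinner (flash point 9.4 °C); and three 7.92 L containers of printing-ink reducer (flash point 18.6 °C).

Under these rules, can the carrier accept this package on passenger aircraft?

With oral LD50 275.2 mg/kg (≤ 300 mg/kg), the laboratory reagent falls in Category TX.
Paint thinner: flash point 9.4 °C ≤ 23 °C → Category FL (Flammable Liquid).
Flash point 18.6 °C meets the Category FL criterion (Flammable Liquid), so the printing-ink reducer is Category FL.
Category TX quantity: two 52 g packs = 104 g.
104 g > 100 g (passenger aircraft limit, Category TX) — over the limit.
Category FL net quantity: (three 6.67 L containers = 20.01 L) + (three 7.92 L containers = 23.76 L) = 43.77 L.
That is within the Category FL passenger aircraft limit of 50 L.

No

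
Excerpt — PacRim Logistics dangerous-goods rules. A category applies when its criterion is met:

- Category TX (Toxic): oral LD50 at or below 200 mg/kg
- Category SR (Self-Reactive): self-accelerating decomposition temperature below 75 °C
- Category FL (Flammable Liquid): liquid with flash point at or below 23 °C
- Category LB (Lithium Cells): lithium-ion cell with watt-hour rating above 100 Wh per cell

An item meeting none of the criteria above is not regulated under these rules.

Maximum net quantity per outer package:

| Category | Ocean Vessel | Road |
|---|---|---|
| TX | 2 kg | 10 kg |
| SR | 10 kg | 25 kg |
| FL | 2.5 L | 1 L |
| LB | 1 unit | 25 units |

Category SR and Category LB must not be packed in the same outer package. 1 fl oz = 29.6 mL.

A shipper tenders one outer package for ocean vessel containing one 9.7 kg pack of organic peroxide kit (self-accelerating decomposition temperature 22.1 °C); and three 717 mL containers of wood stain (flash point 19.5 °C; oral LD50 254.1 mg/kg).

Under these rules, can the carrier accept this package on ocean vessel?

Yes

The organic peroxide kit has self-accelerating decomposition temperature 22.1 °C, which is < 75 °C, so it is Category SR (Self-Reactive).
Flash point 19.5 °C meets the Category FL criterion (Flammable Liquid), so the wood stain is Category FL.
Category SR quantity: 9.7 kg.
9.7 kg ≤ 10 kg (ocean vessel limit, Category SR) — within limit.
Category FL quantity: three 717 mL containers = 2.151 L.
That is within the Category FL ocean vessel limit of 2.5 L.
The segregation rule (Category SR with Category LB) does not apply to Category SR with Category FL.
Every hazard category is within its ocean vessel limit and no segregation rule is violated.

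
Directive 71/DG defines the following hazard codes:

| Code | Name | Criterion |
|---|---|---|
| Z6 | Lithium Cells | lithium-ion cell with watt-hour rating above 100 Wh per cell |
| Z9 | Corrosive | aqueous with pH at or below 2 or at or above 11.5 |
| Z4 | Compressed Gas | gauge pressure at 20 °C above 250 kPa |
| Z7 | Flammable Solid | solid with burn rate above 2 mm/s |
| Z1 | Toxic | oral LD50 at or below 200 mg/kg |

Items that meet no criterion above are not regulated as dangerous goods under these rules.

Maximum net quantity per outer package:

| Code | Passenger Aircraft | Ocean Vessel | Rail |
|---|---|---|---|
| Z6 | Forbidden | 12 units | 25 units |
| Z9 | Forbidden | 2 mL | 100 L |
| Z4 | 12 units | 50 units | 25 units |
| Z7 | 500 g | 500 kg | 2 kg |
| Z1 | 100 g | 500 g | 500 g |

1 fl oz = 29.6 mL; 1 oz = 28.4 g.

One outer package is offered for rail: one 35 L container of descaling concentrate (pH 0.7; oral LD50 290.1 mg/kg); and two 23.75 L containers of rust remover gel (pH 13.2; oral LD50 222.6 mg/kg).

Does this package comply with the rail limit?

Yes

Descaling concentrate: pH 0.7 ≤ 2 → Code Z9 (Corrosive).
The rust remover gel has pH 13.2, which is ≥ 11.5, so it is Code Z9 (Corrosive).
Total Code Z9: 35 L + (two 23.75 L containers = 47.5 L) = 82.5 L.
82.5 L ≤ 100 L (rail limit, Code Z9) — within limit.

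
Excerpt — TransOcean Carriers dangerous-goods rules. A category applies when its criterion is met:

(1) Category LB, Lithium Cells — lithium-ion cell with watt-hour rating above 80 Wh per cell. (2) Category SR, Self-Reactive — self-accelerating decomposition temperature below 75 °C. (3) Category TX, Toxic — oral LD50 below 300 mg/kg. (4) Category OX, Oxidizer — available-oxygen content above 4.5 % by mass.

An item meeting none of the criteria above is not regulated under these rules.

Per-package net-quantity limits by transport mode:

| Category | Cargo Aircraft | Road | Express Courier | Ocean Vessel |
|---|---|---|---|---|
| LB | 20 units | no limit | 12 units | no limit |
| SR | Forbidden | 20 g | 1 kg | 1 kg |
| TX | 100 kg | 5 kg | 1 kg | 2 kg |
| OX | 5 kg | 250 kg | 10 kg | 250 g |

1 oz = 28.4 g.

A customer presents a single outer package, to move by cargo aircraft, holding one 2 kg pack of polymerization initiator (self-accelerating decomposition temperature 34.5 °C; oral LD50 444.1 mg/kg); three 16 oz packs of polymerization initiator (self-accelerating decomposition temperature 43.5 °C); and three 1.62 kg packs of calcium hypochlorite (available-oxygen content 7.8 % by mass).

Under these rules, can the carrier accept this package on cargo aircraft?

Self-accelerating decomposition temperature 34.5 °C meets the Category SR criterion (Self-Reactive), so the polymerization initiator is Category SR.
The polymerization initiator has self-accelerating decomposition temperature 43.5 °C, which is < 75 °C, so it is Category SR (Self-Reactive).
With available-oxygen content 7.8 % by mass (> 4.5 % by mass), the calcium hypochlorite falls in Category OX.
Total Category SR: 2 kg + (three 16 oz packs = 1363.2 g) = 3363.2 g.
Category SR is Forbidden by cargo aircraft.
Category OX quantity: three 1.62 kg packs = 4.86 kg.
4.86 kg is within the cargo aircraft limit of 5 kg for Category OX.

No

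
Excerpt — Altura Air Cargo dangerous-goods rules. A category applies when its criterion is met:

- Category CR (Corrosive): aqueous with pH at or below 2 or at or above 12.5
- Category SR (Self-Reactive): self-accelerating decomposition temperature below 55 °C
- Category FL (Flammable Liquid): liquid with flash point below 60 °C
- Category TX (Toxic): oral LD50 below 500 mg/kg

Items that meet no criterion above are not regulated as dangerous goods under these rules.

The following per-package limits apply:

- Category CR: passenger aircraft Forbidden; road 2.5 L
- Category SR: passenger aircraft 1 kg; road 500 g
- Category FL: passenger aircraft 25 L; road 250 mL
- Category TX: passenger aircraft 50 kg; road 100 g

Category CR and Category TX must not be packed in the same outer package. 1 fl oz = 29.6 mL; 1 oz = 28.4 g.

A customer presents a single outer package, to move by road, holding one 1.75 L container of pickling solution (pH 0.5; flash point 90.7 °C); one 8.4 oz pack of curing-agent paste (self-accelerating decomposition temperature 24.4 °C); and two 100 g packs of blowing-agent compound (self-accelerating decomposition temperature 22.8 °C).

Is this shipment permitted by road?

pH 0.5 meets the Category CR criterion (Corrosive), so the pickling solution is Category CR.
The curing-agent paste has self-accelerating decomposition temperature 24.4 °C, which is < 55 °C, so it is Category SR (Self-Reactive).
Self-accelerating decomposition temperature 22.8 °C meets the Category SR criterion (Self-Reactive), so the blowing-agent compound is Category SR.
Category CR quantity: 1.75 L.
That is within the Category CR road limit of 2.5 L.
Category SR net quantity: (one 8.4 oz pack = 238.56 g) + (two 100 g packs = 200 g) = 438.56 g.
438.56 g is within the road limit of 500 g for Category SR.
The segregation rule (Category CR with Category TX) does not apply to Category CR with Category SR.
Every hazard category is within its road limit and no segregation rule is violated.

Yes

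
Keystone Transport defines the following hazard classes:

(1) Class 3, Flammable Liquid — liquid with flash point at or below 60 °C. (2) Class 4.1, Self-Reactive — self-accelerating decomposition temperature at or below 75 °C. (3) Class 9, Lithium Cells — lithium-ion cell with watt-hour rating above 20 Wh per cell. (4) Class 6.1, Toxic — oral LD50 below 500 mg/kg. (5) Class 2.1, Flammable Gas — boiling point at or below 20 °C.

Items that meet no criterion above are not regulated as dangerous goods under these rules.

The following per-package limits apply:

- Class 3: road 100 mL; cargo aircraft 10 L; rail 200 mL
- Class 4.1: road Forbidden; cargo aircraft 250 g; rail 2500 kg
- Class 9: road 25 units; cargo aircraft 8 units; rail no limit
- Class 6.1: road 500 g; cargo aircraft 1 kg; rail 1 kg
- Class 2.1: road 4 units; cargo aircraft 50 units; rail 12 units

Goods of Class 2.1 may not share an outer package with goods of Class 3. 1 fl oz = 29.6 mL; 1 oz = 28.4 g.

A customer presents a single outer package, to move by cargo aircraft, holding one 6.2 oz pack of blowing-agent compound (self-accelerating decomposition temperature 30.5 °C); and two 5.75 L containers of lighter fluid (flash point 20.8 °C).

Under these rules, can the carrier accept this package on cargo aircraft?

No

Self-accelerating decomposition temperature 30.5 °C meets the Class 4.1 criterion (Self-Reactive), so the blowing-agent compound is Class 4.1.
The lighter fluid has flash point 20.8 °C, which is ≤ 60 °C, so it is Class 3 (Flammable Liquid).
Class 3 quantity: two 5.75 L containers = 11.5 L.
11.5 L > 10 L (cargo aircraft limit, Class 3) — over the limit.
Class 4.1 quantity: one 6.2 oz pack = 176.08 g.
That is within the Class 4.1 cargo aircraft limit of 250 g.
The segregation rule (Class 2.1 with Class 3) does not apply to Class 3 with Class 4.1.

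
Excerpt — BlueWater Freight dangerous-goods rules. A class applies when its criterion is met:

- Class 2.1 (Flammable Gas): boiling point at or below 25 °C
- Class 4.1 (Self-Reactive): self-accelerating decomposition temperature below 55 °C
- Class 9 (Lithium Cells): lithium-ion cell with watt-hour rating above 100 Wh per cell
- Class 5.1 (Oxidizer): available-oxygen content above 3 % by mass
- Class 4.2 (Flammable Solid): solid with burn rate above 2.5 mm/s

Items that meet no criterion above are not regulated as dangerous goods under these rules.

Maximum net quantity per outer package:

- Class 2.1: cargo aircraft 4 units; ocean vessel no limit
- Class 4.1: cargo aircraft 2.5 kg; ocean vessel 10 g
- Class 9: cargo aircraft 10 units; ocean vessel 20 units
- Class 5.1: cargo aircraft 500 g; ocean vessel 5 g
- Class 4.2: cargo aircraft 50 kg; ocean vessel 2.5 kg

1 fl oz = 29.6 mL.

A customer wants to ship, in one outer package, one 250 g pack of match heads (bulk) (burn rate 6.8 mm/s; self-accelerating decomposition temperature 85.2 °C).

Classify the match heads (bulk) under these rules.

Class 4.2

Burn rate 6.8 mm/s meets the Class 4.2 criterion (Flammable Solid), so the match heads (bulk) are Class 4.2.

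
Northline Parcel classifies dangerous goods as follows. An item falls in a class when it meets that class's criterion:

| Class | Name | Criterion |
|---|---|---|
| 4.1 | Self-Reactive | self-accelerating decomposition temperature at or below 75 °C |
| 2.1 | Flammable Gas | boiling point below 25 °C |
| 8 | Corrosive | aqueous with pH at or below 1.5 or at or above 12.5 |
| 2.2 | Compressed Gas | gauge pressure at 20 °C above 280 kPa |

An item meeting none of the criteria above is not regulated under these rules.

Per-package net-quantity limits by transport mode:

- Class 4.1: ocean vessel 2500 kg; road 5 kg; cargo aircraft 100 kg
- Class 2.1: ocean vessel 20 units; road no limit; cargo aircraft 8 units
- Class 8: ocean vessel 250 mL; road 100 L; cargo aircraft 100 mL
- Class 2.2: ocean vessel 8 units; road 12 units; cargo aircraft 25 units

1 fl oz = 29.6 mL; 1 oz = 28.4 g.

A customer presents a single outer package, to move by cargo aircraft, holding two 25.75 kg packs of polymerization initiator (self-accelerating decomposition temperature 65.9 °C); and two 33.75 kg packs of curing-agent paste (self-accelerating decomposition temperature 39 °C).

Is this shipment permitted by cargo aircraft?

No

The polymerization initiator has self-accelerating decomposition temperature 65.9 °C, which is ≤ 75 °C, so it is Class 4.1 (Self-Reactive).
The curing-agent paste has self-accelerating decomposition temperature 39 °C, which is ≤ 75 °C, so it is Class 4.1 (Self-Reactive).
Total Class 4.1: (two 25.75 kg packs = 51.5 kg) + (two 33.75 kg packs = 67.5 kg) = 119 kg.
119 kg > 100 kg (cargo aircraft limit, Class 4.1) — over the limit.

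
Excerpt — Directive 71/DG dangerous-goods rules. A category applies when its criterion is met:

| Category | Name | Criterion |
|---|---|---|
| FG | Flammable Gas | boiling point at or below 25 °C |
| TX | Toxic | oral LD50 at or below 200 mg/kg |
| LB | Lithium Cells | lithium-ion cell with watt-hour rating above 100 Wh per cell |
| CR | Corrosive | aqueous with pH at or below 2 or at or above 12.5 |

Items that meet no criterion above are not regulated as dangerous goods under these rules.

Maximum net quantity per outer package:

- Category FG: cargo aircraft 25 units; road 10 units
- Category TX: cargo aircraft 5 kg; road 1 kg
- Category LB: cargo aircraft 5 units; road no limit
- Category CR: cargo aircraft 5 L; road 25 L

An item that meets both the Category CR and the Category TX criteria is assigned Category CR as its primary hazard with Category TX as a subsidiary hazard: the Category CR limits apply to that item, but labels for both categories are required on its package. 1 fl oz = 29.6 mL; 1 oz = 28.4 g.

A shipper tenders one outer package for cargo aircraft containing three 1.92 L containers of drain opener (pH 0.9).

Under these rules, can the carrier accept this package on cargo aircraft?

The drain opener has pH 0.9, which is ≤ 2, so it is Category CR (Corrosive).
Category CR quantity: three 1.92 L containers = 5.76 L.
5.76 L exceeds the cargo aircraft limit of 5 L for Category CR.

No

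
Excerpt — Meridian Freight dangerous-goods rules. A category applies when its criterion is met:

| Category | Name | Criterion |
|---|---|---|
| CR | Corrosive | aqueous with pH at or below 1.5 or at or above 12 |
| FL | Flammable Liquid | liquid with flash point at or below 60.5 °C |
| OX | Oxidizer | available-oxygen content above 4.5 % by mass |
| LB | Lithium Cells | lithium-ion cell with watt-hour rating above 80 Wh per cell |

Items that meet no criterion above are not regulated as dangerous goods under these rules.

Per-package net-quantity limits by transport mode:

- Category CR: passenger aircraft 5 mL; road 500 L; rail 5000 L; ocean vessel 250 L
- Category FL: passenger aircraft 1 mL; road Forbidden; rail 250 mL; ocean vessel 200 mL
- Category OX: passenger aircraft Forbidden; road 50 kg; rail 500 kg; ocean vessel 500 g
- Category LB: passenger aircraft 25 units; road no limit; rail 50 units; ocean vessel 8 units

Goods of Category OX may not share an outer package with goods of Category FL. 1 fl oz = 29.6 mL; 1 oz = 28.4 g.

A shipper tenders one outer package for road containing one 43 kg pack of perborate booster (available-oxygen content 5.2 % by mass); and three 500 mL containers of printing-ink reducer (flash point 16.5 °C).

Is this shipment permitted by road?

With available-oxygen content 5.2 % by mass (> 4.5 % by mass), the perborate booster falls in Category OX.
With flash point 16.5 °C (≤ 60.5 °C), the printing-ink reducer falls in Category FL.
Category OX quantity: 43 kg.
43 kg ≤ 50 kg (road limit, Category OX) — within limit.
Category FL quantity: three 500 mL containers = 1.5 L.
By road, Category FL is Forbidden regardless of quantity.
Category OX and Category FL may not share an outer package.

No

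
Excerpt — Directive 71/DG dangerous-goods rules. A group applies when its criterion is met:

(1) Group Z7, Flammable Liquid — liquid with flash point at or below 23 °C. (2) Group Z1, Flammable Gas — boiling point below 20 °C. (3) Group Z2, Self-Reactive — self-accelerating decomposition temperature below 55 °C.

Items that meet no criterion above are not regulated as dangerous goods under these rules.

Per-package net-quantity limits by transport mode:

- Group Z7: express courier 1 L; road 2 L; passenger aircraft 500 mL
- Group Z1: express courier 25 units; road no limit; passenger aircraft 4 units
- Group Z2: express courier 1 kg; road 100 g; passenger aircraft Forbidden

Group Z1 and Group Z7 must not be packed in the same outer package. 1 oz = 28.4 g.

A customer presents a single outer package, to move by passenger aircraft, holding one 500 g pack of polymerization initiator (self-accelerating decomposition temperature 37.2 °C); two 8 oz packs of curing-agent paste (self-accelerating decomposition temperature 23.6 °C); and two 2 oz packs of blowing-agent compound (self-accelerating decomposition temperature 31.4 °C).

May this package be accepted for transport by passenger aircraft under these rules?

The polymerization initiator has self-accelerating decomposition temperature 37.2 °C, which is < 55 °C, so it is Group Z2 (Self-Reactive).
Self-accelerating decomposition temperature 23.6 °C meets the Group Z2 criterion (Self-Reactive), so the curing-agent paste is Group Z2.
The blowing-agent compound has self-accelerating decomposition temperature 31.4 °C, which is < 55 °C, so it is Group Z2 (Self-Reactive).
Group Z2 net quantity: 500 g + (two 8 oz packs = 454.4 g) + (two 2 oz packs = 113.6 g) = 1.068 kg.
By passenger aircraft, Group Z2 is Forbidden regardless of quantity.

No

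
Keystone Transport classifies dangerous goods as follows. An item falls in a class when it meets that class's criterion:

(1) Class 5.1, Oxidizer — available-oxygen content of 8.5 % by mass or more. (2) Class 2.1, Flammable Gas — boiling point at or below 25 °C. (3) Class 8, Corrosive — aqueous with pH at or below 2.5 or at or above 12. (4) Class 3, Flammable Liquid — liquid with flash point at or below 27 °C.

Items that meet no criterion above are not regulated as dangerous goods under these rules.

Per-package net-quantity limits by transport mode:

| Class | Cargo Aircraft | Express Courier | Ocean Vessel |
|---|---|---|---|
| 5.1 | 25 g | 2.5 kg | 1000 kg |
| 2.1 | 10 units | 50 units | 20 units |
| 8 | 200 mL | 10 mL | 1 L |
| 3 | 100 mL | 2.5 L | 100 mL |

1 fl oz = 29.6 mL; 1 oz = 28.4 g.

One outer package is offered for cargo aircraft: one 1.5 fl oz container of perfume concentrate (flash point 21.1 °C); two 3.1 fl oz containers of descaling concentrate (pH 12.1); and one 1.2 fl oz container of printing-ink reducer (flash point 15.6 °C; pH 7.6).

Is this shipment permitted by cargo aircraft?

Yes

Perfume concentrate: flash point 21.1 °C ≤ 27 °C → Class 3 (Flammable Liquid).
pH 12.1 meets the Class 8 criterion (Corrosive), so the descaling concentrate is Class 8.
Printing-ink reducer: flash point 15.6 °C ≤ 27 °C → Class 3 (Flammable Liquid).
Class 8 quantity: two 3.1 fl oz containers = 183.52 mL.
183.52 mL ≤ 200 mL (cargo aircraft limit, Class 8) — within limit.
Total Class 3: (one 1.5 fl oz container = 44.4 mL) + (one 1.2 fl oz container = 35.52 mL) = 79.92 mL.
That is within the Class 3 cargo aircraft limit of 100 mL.
Every hazard class is within its cargo aircraft limit and no segregation rule is violated.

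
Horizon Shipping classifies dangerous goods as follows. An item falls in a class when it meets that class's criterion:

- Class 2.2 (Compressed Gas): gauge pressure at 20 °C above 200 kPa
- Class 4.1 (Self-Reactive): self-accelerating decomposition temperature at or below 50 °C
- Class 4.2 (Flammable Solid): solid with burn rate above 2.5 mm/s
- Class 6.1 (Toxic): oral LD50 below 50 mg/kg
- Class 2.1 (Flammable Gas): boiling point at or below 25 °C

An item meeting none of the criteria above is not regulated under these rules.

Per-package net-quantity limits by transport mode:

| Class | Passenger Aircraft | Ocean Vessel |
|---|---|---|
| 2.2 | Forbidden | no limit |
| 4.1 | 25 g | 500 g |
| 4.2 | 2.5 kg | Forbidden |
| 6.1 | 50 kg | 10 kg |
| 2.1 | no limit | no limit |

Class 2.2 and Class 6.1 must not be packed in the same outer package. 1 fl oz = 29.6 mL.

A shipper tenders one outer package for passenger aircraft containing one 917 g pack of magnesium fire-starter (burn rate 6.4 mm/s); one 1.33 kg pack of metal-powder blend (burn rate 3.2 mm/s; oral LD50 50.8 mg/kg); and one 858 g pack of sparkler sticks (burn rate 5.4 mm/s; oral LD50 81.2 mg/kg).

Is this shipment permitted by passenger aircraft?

The magnesium fire-starter has burn rate 6.4 mm/s, which is > 2.5 mm/s, so it is Class 4.2 (Flammable Solid).
The metal-powder blend has burn rate 3.2 mm/s, which is > 2.5 mm/s, so it is Class 4.2 (Flammable Solid).
Burn rate 5.4 mm/s meets the Class 4.2 criterion (Flammable Solid), so the sparkler sticks are Class 4.2.
Class 4.2 net quantity: 917 g + 1.33 kg + 858 g = 3.105 kg.
3.105 kg > 2.5 kg (passenger aircraft limit, Class 4.2) — over the limit.

No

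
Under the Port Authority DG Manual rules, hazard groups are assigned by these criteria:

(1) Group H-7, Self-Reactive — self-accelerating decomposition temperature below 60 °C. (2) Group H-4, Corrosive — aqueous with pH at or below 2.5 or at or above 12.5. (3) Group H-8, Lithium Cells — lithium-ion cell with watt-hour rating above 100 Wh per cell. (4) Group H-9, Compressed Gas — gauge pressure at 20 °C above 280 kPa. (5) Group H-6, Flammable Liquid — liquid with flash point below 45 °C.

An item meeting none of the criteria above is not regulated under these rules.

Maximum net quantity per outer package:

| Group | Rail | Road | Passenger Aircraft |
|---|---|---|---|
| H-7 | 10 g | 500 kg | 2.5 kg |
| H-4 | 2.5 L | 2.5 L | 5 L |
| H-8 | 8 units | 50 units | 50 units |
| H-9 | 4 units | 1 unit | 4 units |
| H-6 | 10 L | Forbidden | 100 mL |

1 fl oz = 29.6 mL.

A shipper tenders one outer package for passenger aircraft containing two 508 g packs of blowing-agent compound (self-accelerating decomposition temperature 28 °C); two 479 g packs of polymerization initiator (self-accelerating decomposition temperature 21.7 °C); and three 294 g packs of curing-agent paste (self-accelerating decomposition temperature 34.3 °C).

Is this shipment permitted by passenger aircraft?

The blowing-agent compound has self-accelerating decomposition temperature 28 °C, which is < 60 °C, so it is Group H-7 (Self-Reactive).
Polymerization initiator: self-accelerating decomposition temperature 21.7 °C < 60 °C → Group H-7 (Self-Reactive).
With self-accelerating decomposition temperature 34.3 °C (< 60 °C), the curing-agent paste falls in Group H-7.
Group H-7 net quantity: (two 508 g packs = 1.016 kg) + (two 479 g packs = 958 g) + (three 294 g packs = 882 g) = 2.856 kg.
2.856 kg exceeds the passenger aircraft limit of 2.5 kg for Group H-7.

No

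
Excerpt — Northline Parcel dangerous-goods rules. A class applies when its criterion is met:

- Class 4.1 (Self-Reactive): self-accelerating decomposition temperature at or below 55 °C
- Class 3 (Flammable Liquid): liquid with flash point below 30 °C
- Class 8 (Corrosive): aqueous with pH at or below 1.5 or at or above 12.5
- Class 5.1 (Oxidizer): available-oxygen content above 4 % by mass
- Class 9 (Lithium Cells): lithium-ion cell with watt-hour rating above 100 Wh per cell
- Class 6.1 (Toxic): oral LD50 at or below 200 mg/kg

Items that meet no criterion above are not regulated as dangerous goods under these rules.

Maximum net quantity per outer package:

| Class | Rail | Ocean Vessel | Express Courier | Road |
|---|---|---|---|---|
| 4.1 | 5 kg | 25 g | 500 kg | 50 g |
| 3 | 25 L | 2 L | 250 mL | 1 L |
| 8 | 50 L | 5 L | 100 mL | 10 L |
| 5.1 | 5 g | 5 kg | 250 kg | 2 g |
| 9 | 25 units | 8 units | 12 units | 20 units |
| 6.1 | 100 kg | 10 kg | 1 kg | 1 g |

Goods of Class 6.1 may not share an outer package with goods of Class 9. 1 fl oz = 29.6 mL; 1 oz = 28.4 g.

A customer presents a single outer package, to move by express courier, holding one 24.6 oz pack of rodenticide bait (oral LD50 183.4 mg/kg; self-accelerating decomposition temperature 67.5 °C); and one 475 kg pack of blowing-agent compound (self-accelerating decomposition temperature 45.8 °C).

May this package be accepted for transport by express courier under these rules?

Yes

The rodenticide bait has oral LD50 183.4 mg/kg, which is ≤ 200 mg/kg, so it is Class 6.1 (Toxic).
With self-accelerating decomposition temperature 45.8 °C (≤ 55 °C), the blowing-agent compound falls in Class 4.1.
Class 6.1 quantity: one 24.6 oz pack = 698.64 g.
698.64 g is within the express courier limit of 1 kg for Class 6.1.
Class 4.1 quantity: 475 kg.
That is within the Class 4.1 express courier limit of 500 kg.
The segregation rule (Class 6.1 with Class 9) does not apply to Class 6.1 with Class 4.1.
Every hazard class is within its express courier limit and no segregation rule is violated.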